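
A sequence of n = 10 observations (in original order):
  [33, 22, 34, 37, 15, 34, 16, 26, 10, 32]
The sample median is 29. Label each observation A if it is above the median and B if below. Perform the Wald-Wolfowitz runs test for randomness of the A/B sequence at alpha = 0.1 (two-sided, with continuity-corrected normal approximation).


Step 1: Compute median = 29; label A = above, B = below.
Labels in order: ABAABABBBA  (n_A = 5, n_B = 5)
Step 2: Count runs R = 7.
Step 3: Under H0 (random ordering), E[R] = 2*n_A*n_B/(n_A+n_B) + 1 = 2*5*5/10 + 1 = 6.0000.
        Var[R] = 2*n_A*n_B*(2*n_A*n_B - n_A - n_B) / ((n_A+n_B)^2 * (n_A+n_B-1)) = 2000/900 = 2.2222.
        SD[R] = 1.4907.
Step 4: Continuity-corrected z = (R - 0.5 - E[R]) / SD[R] = (7 - 0.5 - 6.0000) / 1.4907 = 0.3354.
Step 5: Two-sided p-value via normal approximation = 2*(1 - Phi(|z|)) = 0.737316.
Step 6: alpha = 0.1. fail to reject H0.

R = 7, z = 0.3354, p = 0.737316, fail to reject H0.


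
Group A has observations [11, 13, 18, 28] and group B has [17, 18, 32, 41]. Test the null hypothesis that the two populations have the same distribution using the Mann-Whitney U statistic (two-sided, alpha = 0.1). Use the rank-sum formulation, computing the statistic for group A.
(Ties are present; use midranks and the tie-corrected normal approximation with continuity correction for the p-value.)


Step 1: Combine and sort all 8 observations; assign midranks.
sorted (value, group): (11,X), (13,X), (17,Y), (18,X), (18,Y), (28,X), (32,Y), (41,Y)
ranks: 11->1, 13->2, 17->3, 18->4.5, 18->4.5, 28->6, 32->7, 41->8
Step 2: Rank sum for X: R1 = 1 + 2 + 4.5 + 6 = 13.5.
Step 3: U_X = R1 - n1(n1+1)/2 = 13.5 - 4*5/2 = 13.5 - 10 = 3.5.
       U_Y = n1*n2 - U_X = 16 - 3.5 = 12.5.
Step 4: Ties are present, so use the tie-corrected normal approximation (with continuity correction) for the p-value.
Step 5: p-value = 0.245383; compare to alpha = 0.1. fail to reject H0.

U_X = 3.5, p = 0.245383, fail to reject H0 at alpha = 0.1.


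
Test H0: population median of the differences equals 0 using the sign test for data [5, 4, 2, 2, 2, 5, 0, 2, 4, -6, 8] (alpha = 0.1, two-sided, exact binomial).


Step 1: Discard zero differences. Original n = 11; n_eff = number of nonzero differences = 10.
Nonzero differences (with sign): +5, +4, +2, +2, +2, +5, +2, +4, -6, +8
Step 2: Count signs: positive = 9, negative = 1.
Step 3: Under H0: P(positive) = 0.5, so the number of positives S ~ Bin(10, 0.5).
Step 4: Two-sided exact p-value = sum of Bin(10,0.5) probabilities at or below the observed probability = 0.021484.
Step 5: alpha = 0.1. reject H0.

n_eff = 10, pos = 9, neg = 1, p = 0.021484, reject H0.


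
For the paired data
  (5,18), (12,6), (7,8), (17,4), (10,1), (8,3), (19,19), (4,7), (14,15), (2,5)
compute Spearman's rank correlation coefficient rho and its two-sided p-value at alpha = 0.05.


Step 1: Rank x and y separately (midranks; no ties here).
rank(x): 5->3, 12->7, 7->4, 17->9, 10->6, 8->5, 19->10, 4->2, 14->8, 2->1
rank(y): 18->9, 6->5, 8->7, 4->3, 1->1, 3->2, 19->10, 7->6, 15->8, 5->4
Step 2: d_i = R_x(i) - R_y(i); compute d_i^2.
  (3-9)^2=36, (7-5)^2=4, (4-7)^2=9, (9-3)^2=36, (6-1)^2=25, (5-2)^2=9, (10-10)^2=0, (2-6)^2=16, (8-8)^2=0, (1-4)^2=9
sum(d^2) = 144.
Step 3: rho = 1 - 6*144 / (10*(10^2 - 1)) = 1 - 864/990 = 0.127273.
Step 4: Under H0, t = rho * sqrt((n-2)/(1-rho^2)) = 0.3629 ~ t(8).
Step 5: Two-sided p-value from the t-distribution with 8 df = 0.726057.
Step 6: alpha = 0.05. fail to reject H0.

rho = 0.1273, p = 0.726057, fail to reject H0 at alpha = 0.05.


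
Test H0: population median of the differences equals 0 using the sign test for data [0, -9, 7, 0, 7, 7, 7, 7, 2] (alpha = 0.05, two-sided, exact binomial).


Step 1: Discard zero differences. Original n = 9; n_eff = number of nonzero differences = 7.
Nonzero differences (with sign): -9, +7, +7, +7, +7, +7, +2
Step 2: Count signs: positive = 6, negative = 1.
Step 3: Under H0: P(positive) = 0.5, so the number of positives S ~ Bin(7, 0.5).
Step 4: Two-sided exact p-value = sum of Bin(7,0.5) probabilities at or below the observed probability = 0.125000.
Step 5: alpha = 0.05. fail to reject H0.

n_eff = 7, pos = 6, neg = 1, p = 0.125000, fail to reject H0.


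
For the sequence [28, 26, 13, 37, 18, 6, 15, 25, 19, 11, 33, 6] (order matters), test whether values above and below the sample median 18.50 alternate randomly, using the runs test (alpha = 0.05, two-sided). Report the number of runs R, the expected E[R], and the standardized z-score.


Step 1: Compute median = 18.50; label A = above, B = below.
Labels in order: AABABBBAABAB  (n_A = 6, n_B = 6)
Step 2: Count runs R = 8.
Step 3: Under H0 (random ordering), E[R] = 2*n_A*n_B/(n_A+n_B) + 1 = 2*6*6/12 + 1 = 7.0000.
        Var[R] = 2*n_A*n_B*(2*n_A*n_B - n_A - n_B) / ((n_A+n_B)^2 * (n_A+n_B-1)) = 4320/1584 = 2.7273.
        SD[R] = 1.6514.
Step 4: Continuity-corrected z = (R - 0.5 - E[R]) / SD[R] = (8 - 0.5 - 7.0000) / 1.6514 = 0.3028.
Step 5: Two-sided p-value via normal approximation = 2*(1 - Phi(|z|)) = 0.762069.
Step 6: alpha = 0.05. fail to reject H0.

R = 8, z = 0.3028, p = 0.762069, fail to reject H0.


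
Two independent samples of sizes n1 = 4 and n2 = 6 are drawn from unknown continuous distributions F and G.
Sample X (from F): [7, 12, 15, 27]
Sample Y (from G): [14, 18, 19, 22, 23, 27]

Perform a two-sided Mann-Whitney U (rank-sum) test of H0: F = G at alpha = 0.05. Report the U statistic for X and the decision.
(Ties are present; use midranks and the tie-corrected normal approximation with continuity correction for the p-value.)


Step 1: Combine and sort all 10 observations; assign midranks.
sorted (value, group): (7,X), (12,X), (14,Y), (15,X), (18,Y), (19,Y), (22,Y), (23,Y), (27,X), (27,Y)
ranks: 7->1, 12->2, 14->3, 15->4, 18->5, 19->6, 22->7, 23->8, 27->9.5, 27->9.5
Step 2: Rank sum for X: R1 = 1 + 2 + 4 + 9.5 = 16.5.
Step 3: U_X = R1 - n1(n1+1)/2 = 16.5 - 4*5/2 = 16.5 - 10 = 6.5.
       U_Y = n1*n2 - U_X = 24 - 6.5 = 17.5.
Step 4: Ties are present, so use the tie-corrected normal approximation (with continuity correction) for the p-value.
Step 5: p-value = 0.284958; compare to alpha = 0.05. fail to reject H0.

U_X = 6.5, p = 0.284958, fail to reject H0 at alpha = 0.05.


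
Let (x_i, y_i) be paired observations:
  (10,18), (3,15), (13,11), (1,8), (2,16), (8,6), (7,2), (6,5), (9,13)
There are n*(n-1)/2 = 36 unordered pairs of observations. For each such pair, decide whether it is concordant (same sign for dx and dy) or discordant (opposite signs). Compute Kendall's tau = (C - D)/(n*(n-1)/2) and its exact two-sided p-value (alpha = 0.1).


Step 1: Enumerate the 36 unordered pairs (i,j) with i<j and classify each by sign(x_j-x_i) * sign(y_j-y_i).
  (1,2):dx=-7,dy=-3->C; (1,3):dx=+3,dy=-7->D; (1,4):dx=-9,dy=-10->C; (1,5):dx=-8,dy=-2->C
  (1,6):dx=-2,dy=-12->C; (1,7):dx=-3,dy=-16->C; (1,8):dx=-4,dy=-13->C; (1,9):dx=-1,dy=-5->C
  (2,3):dx=+10,dy=-4->D; (2,4):dx=-2,dy=-7->C; (2,5):dx=-1,dy=+1->D; (2,6):dx=+5,dy=-9->D
  (2,7):dx=+4,dy=-13->D; (2,8):dx=+3,dy=-10->D; (2,9):dx=+6,dy=-2->D; (3,4):dx=-12,dy=-3->C
  (3,5):dx=-11,dy=+5->D; (3,6):dx=-5,dy=-5->C; (3,7):dx=-6,dy=-9->C; (3,8):dx=-7,dy=-6->C
  (3,9):dx=-4,dy=+2->D; (4,5):dx=+1,dy=+8->C; (4,6):dx=+7,dy=-2->D; (4,7):dx=+6,dy=-6->D
  (4,8):dx=+5,dy=-3->D; (4,9):dx=+8,dy=+5->C; (5,6):dx=+6,dy=-10->D; (5,7):dx=+5,dy=-14->D
  (5,8):dx=+4,dy=-11->D; (5,9):dx=+7,dy=-3->D; (6,7):dx=-1,dy=-4->C; (6,8):dx=-2,dy=-1->C
  (6,9):dx=+1,dy=+7->C; (7,8):dx=-1,dy=+3->D; (7,9):dx=+2,dy=+11->C; (8,9):dx=+3,dy=+8->C
Step 2: C = 19, D = 17, total pairs = 36.
Step 3: tau = (C - D)/(n(n-1)/2) = (19 - 17)/36 = 0.055556.
Step 4: Exact two-sided p-value (enumerate n! = 362880 permutations of y under H0): p = 0.919455.
Step 5: alpha = 0.1. fail to reject H0.

tau_b = 0.0556 (C=19, D=17), p = 0.919455, fail to reject H0.


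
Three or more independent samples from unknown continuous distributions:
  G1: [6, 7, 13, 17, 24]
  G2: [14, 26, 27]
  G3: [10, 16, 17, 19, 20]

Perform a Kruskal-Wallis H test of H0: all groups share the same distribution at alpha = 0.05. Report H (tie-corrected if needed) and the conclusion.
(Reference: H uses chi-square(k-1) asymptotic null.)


Step 1: Combine all N = 13 observations and assign midranks.
sorted (value, group, rank): (6,G1,1), (7,G1,2), (10,G3,3), (13,G1,4), (14,G2,5), (16,G3,6), (17,G1,7.5), (17,G3,7.5), (19,G3,9), (20,G3,10), (24,G1,11), (26,G2,12), (27,G2,13)
Step 2: Sum ranks within each group.
R_1 = 25.5 (n_1 = 5)
R_2 = 30 (n_2 = 3)
R_3 = 35.5 (n_3 = 5)
Step 3: H = 12/(N(N+1)) * sum(R_i^2/n_i) - 3(N+1)
     = 12/(13*14) * (25.5^2/5 + 30^2/3 + 35.5^2/5) - 3*14
     = 0.065934 * 682.1 - 42
     = 2.973626.
Step 4: Ties present; correction factor C = 1 - 6/(13^3 - 13) = 0.997253. Corrected H = 2.973626 / 0.997253 = 2.981818.
Step 5: Under H0, H ~ chi^2(2); p-value = 0.225168.
Step 6: alpha = 0.05. fail to reject H0.

H = 2.9818, df = 2, p = 0.225168, fail to reject H0.


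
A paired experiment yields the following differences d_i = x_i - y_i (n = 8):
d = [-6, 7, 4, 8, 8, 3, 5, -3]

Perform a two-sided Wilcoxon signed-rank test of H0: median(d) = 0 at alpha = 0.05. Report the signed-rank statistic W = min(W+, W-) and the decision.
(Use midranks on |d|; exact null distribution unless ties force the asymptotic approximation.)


Step 1: Drop any zero differences (none here) and take |d_i|.
|d| = [6, 7, 4, 8, 8, 3, 5, 3]
Step 2: Midrank |d_i| (ties get averaged ranks).
ranks: |6|->5, |7|->6, |4|->3, |8|->7.5, |8|->7.5, |3|->1.5, |5|->4, |3|->1.5
Step 3: Attach original signs; sum ranks with positive sign and with negative sign.
W+ = 6 + 3 + 7.5 + 7.5 + 1.5 + 4 = 29.5
W- = 5 + 1.5 = 6.5
(Check: W+ + W- = 36 should equal n(n+1)/2 = 36.)
Step 4: Test statistic W = min(W+, W-) = 6.5.
Step 5: Ties in |d|, so use the tie-corrected normal approximation.
        E[W] = n(n+1)/4 = 8*9/4 = 18.
        Tie groups: |d|=3 (t=2), |d|=8 (t=2); sum(t^3 - t) = 12.
        Var[W] = n(n+1)(2n+1)/24 - sum(t^3-t)/48 = 1224/24 - 12/48 = 50.75.
        z = (W - E[W]) / sqrt(Var[W]) = (6.5 - 18) / 7.1239 = -1.6143.
        Two-sided p = 2*Phi(z) = 0.106466.
Step 6: alpha = 0.05. fail to reject H0.

W+ = 29.5, W- = 6.5, W = min = 6.5, p = 0.106466, fail to reject H0.


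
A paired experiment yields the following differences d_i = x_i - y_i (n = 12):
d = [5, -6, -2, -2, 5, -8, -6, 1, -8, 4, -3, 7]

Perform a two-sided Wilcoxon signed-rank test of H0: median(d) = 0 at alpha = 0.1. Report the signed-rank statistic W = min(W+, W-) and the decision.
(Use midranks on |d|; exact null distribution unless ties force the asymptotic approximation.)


Step 1: Drop any zero differences (none here) and take |d_i|.
|d| = [5, 6, 2, 2, 5, 8, 6, 1, 8, 4, 3, 7]
Step 2: Midrank |d_i| (ties get averaged ranks).
ranks: |5|->6.5, |6|->8.5, |2|->2.5, |2|->2.5, |5|->6.5, |8|->11.5, |6|->8.5, |1|->1, |8|->11.5, |4|->5, |3|->4, |7|->10
Step 3: Attach original signs; sum ranks with positive sign and with negative sign.
W+ = 6.5 + 6.5 + 1 + 5 + 10 = 29
W- = 8.5 + 2.5 + 2.5 + 11.5 + 8.5 + 11.5 + 4 = 49
(Check: W+ + W- = 78 should equal n(n+1)/2 = 78.)
Step 4: Test statistic W = min(W+, W-) = 29.
Step 5: Ties in |d|, so use the tie-corrected normal approximation.
        E[W] = n(n+1)/4 = 12*13/4 = 39.
        Tie groups: |d|=2 (t=2), |d|=5 (t=2), |d|=6 (t=2), |d|=8 (t=2); sum(t^3 - t) = 24.
        Var[W] = n(n+1)(2n+1)/24 - sum(t^3-t)/48 = 3900/24 - 24/48 = 162.
        z = (W - E[W]) / sqrt(Var[W]) = (29 - 39) / 12.7279 = -0.7857.
        Two-sided p = 2*Phi(z) = 0.432058.
Step 6: alpha = 0.1. fail to reject H0.

W+ = 29, W- = 49, W = min = 29, p = 0.432058, fail to reject H0.


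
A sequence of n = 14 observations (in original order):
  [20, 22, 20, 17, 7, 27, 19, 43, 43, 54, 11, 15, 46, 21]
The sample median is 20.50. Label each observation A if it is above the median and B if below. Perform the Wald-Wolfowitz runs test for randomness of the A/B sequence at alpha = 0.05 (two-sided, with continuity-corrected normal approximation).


Step 1: Compute median = 20.50; label A = above, B = below.
Labels in order: BABBBABAAABBAA  (n_A = 7, n_B = 7)
Step 2: Count runs R = 8.
Step 3: Under H0 (random ordering), E[R] = 2*n_A*n_B/(n_A+n_B) + 1 = 2*7*7/14 + 1 = 8.0000.
        Var[R] = 2*n_A*n_B*(2*n_A*n_B - n_A - n_B) / ((n_A+n_B)^2 * (n_A+n_B-1)) = 8232/2548 = 3.2308.
        SD[R] = 1.7974.
Step 4: R = E[R], so z = 0 with no continuity correction.
Step 5: Two-sided p-value via normal approximation = 2*(1 - Phi(|z|)) = 1.000000.
Step 6: alpha = 0.05. fail to reject H0.

R = 8, z = 0.0000, p = 1.000000, fail to reject H0.


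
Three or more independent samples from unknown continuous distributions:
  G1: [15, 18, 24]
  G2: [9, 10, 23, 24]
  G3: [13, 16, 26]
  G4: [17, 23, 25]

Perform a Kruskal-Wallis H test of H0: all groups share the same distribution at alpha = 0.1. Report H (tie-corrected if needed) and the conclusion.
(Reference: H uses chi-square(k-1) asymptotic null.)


Step 1: Combine all N = 13 observations and assign midranks.
sorted (value, group, rank): (9,G2,1), (10,G2,2), (13,G3,3), (15,G1,4), (16,G3,5), (17,G4,6), (18,G1,7), (23,G2,8.5), (23,G4,8.5), (24,G1,10.5), (24,G2,10.5), (25,G4,12), (26,G3,13)
Step 2: Sum ranks within each group.
R_1 = 21.5 (n_1 = 3)
R_2 = 22 (n_2 = 4)
R_3 = 21 (n_3 = 3)
R_4 = 26.5 (n_4 = 3)
Step 3: H = 12/(N(N+1)) * sum(R_i^2/n_i) - 3(N+1)
     = 12/(13*14) * (21.5^2/3 + 22^2/4 + 21^2/3 + 26.5^2/3) - 3*14
     = 0.065934 * 656.167 - 42
     = 1.263736.
Step 4: Ties present; correction factor C = 1 - 12/(13^3 - 13) = 0.994505. Corrected H = 1.263736 / 0.994505 = 1.270718.
Step 5: Under H0, H ~ chi^2(3); p-value = 0.736098.
Step 6: alpha = 0.1. fail to reject H0.

H = 1.2707, df = 3, p = 0.736098, fail to reject H0.


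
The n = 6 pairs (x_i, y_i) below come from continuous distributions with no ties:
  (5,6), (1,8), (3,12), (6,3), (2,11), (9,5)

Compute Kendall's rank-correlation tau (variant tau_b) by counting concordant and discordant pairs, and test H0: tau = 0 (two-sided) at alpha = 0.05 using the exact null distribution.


Step 1: Enumerate the 15 unordered pairs (i,j) with i<j and classify each by sign(x_j-x_i) * sign(y_j-y_i).
  (1,2):dx=-4,dy=+2->D; (1,3):dx=-2,dy=+6->D; (1,4):dx=+1,dy=-3->D; (1,5):dx=-3,dy=+5->D
  (1,6):dx=+4,dy=-1->D; (2,3):dx=+2,dy=+4->C; (2,4):dx=+5,dy=-5->D; (2,5):dx=+1,dy=+3->C
  (2,6):dx=+8,dy=-3->D; (3,4):dx=+3,dy=-9->D; (3,5):dx=-1,dy=-1->C; (3,6):dx=+6,dy=-7->D
  (4,5):dx=-4,dy=+8->D; (4,6):dx=+3,dy=+2->C; (5,6):dx=+7,dy=-6->D
Step 2: C = 4, D = 11, total pairs = 15.
Step 3: tau = (C - D)/(n(n-1)/2) = (4 - 11)/15 = -0.466667.
Step 4: Exact two-sided p-value (enumerate n! = 720 permutations of y under H0): p = 0.272222.
Step 5: alpha = 0.05. fail to reject H0.

tau_b = -0.4667 (C=4, D=11), p = 0.272222, fail to reject H0.


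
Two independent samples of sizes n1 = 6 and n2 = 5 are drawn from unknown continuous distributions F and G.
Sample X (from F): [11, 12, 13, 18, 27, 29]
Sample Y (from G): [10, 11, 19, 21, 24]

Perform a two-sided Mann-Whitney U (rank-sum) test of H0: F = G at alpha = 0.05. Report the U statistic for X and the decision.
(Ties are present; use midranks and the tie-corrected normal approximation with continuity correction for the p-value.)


Step 1: Combine and sort all 11 observations; assign midranks.
sorted (value, group): (10,Y), (11,X), (11,Y), (12,X), (13,X), (18,X), (19,Y), (21,Y), (24,Y), (27,X), (29,X)
ranks: 10->1, 11->2.5, 11->2.5, 12->4, 13->5, 18->6, 19->7, 21->8, 24->9, 27->10, 29->11
Step 2: Rank sum for X: R1 = 2.5 + 4 + 5 + 6 + 10 + 11 = 38.5.
Step 3: U_X = R1 - n1(n1+1)/2 = 38.5 - 6*7/2 = 38.5 - 21 = 17.5.
       U_Y = n1*n2 - U_X = 30 - 17.5 = 12.5.
Step 4: Ties are present, so use the tie-corrected normal approximation (with continuity correction) for the p-value.
Step 5: p-value = 0.714379; compare to alpha = 0.05. fail to reject H0.

U_X = 17.5, p = 0.714379, fail to reject H0 at alpha = 0.05.


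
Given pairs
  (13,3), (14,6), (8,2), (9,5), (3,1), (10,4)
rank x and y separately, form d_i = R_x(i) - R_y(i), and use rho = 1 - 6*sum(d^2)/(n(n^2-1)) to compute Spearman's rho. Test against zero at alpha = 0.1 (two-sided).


Step 1: Rank x and y separately (midranks; no ties here).
rank(x): 13->5, 14->6, 8->2, 9->3, 3->1, 10->4
rank(y): 3->3, 6->6, 2->2, 5->5, 1->1, 4->4
Step 2: d_i = R_x(i) - R_y(i); compute d_i^2.
  (5-3)^2=4, (6-6)^2=0, (2-2)^2=0, (3-5)^2=4, (1-1)^2=0, (4-4)^2=0
sum(d^2) = 8.
Step 3: rho = 1 - 6*8 / (6*(6^2 - 1)) = 1 - 48/210 = 0.771429.
Step 4: Under H0, t = rho * sqrt((n-2)/(1-rho^2)) = 2.4247 ~ t(4).
Step 5: Two-sided p-value from the t-distribution with 4 df = 0.072397.
Step 6: alpha = 0.1. reject H0.

rho = 0.7714, p = 0.072397, reject H0 at alpha = 0.1.


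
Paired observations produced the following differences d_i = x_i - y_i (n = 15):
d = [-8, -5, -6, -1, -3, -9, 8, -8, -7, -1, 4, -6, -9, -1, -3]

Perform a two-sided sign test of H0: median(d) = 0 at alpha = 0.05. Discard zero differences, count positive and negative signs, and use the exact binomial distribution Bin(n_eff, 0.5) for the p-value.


Step 1: Discard zero differences. Original n = 15; n_eff = number of nonzero differences = 15.
Nonzero differences (with sign): -8, -5, -6, -1, -3, -9, +8, -8, -7, -1, +4, -6, -9, -1, -3
Step 2: Count signs: positive = 2, negative = 13.
Step 3: Under H0: P(positive) = 0.5, so the number of positives S ~ Bin(15, 0.5).
Step 4: Two-sided exact p-value = sum of Bin(15,0.5) probabilities at or below the observed probability = 0.007385.
Step 5: alpha = 0.05. reject H0.

n_eff = 15, pos = 2, neg = 13, p = 0.007385, reject H0.


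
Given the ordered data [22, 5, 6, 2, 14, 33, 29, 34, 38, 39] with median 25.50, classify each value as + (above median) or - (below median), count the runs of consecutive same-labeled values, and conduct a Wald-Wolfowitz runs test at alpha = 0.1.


Step 1: Compute median = 25.50; label A = above, B = below.
Labels in order: BBBBBAAAAA  (n_A = 5, n_B = 5)
Step 2: Count runs R = 2.
Step 3: Under H0 (random ordering), E[R] = 2*n_A*n_B/(n_A+n_B) + 1 = 2*5*5/10 + 1 = 6.0000.
        Var[R] = 2*n_A*n_B*(2*n_A*n_B - n_A - n_B) / ((n_A+n_B)^2 * (n_A+n_B-1)) = 2000/900 = 2.2222.
        SD[R] = 1.4907.
Step 4: Continuity-corrected z = (R + 0.5 - E[R]) / SD[R] = (2 + 0.5 - 6.0000) / 1.4907 = -2.3479.
Step 5: Two-sided p-value via normal approximation = 2*(1 - Phi(|z|)) = 0.018881.
Step 6: alpha = 0.1. reject H0.

R = 2, z = -2.3479, p = 0.018881, reject H0.


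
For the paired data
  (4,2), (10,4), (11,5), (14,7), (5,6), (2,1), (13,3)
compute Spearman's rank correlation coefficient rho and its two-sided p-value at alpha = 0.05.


Step 1: Rank x and y separately (midranks; no ties here).
rank(x): 4->2, 10->4, 11->5, 14->7, 5->3, 2->1, 13->6
rank(y): 2->2, 4->4, 5->5, 7->7, 6->6, 1->1, 3->3
Step 2: d_i = R_x(i) - R_y(i); compute d_i^2.
  (2-2)^2=0, (4-4)^2=0, (5-5)^2=0, (7-7)^2=0, (3-6)^2=9, (1-1)^2=0, (6-3)^2=9
sum(d^2) = 18.
Step 3: rho = 1 - 6*18 / (7*(7^2 - 1)) = 1 - 108/336 = 0.678571.
Step 4: Under H0, t = rho * sqrt((n-2)/(1-rho^2)) = 2.0657 ~ t(5).
Step 5: Two-sided p-value from the t-distribution with 5 df = 0.093750.
Step 6: alpha = 0.05. fail to reject H0.

rho = 0.6786, p = 0.093750, fail to reject H0 at alpha = 0.05.


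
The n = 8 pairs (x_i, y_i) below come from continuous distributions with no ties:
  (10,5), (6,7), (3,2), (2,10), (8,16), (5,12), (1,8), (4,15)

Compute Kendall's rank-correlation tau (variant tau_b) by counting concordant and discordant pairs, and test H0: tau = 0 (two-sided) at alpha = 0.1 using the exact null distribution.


Step 1: Enumerate the 28 unordered pairs (i,j) with i<j and classify each by sign(x_j-x_i) * sign(y_j-y_i).
  (1,2):dx=-4,dy=+2->D; (1,3):dx=-7,dy=-3->C; (1,4):dx=-8,dy=+5->D; (1,5):dx=-2,dy=+11->D
  (1,6):dx=-5,dy=+7->D; (1,7):dx=-9,dy=+3->D; (1,8):dx=-6,dy=+10->D; (2,3):dx=-3,dy=-5->C
  (2,4):dx=-4,dy=+3->D; (2,5):dx=+2,dy=+9->C; (2,6):dx=-1,dy=+5->D; (2,7):dx=-5,dy=+1->D
  (2,8):dx=-2,dy=+8->D; (3,4):dx=-1,dy=+8->D; (3,5):dx=+5,dy=+14->C; (3,6):dx=+2,dy=+10->C
  (3,7):dx=-2,dy=+6->D; (3,8):dx=+1,dy=+13->C; (4,5):dx=+6,dy=+6->C; (4,6):dx=+3,dy=+2->C
  (4,7):dx=-1,dy=-2->C; (4,8):dx=+2,dy=+5->C; (5,6):dx=-3,dy=-4->C; (5,7):dx=-7,dy=-8->C
  (5,8):dx=-4,dy=-1->C; (6,7):dx=-4,dy=-4->C; (6,8):dx=-1,dy=+3->D; (7,8):dx=+3,dy=+7->C
Step 2: C = 15, D = 13, total pairs = 28.
Step 3: tau = (C - D)/(n(n-1)/2) = (15 - 13)/28 = 0.071429.
Step 4: Exact two-sided p-value (enumerate n! = 40320 permutations of y under H0): p = 0.904861.
Step 5: alpha = 0.1. fail to reject H0.

tau_b = 0.0714 (C=15, D=13), p = 0.904861, fail to reject H0.


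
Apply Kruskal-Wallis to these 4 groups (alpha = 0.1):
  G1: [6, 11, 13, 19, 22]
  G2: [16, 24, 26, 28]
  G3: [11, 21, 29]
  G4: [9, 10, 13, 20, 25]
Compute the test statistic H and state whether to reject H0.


Step 1: Combine all N = 17 observations and assign midranks.
sorted (value, group, rank): (6,G1,1), (9,G4,2), (10,G4,3), (11,G1,4.5), (11,G3,4.5), (13,G1,6.5), (13,G4,6.5), (16,G2,8), (19,G1,9), (20,G4,10), (21,G3,11), (22,G1,12), (24,G2,13), (25,G4,14), (26,G2,15), (28,G2,16), (29,G3,17)
Step 2: Sum ranks within each group.
R_1 = 33 (n_1 = 5)
R_2 = 52 (n_2 = 4)
R_3 = 32.5 (n_3 = 3)
R_4 = 35.5 (n_4 = 5)
Step 3: H = 12/(N(N+1)) * sum(R_i^2/n_i) - 3(N+1)
     = 12/(17*18) * (33^2/5 + 52^2/4 + 32.5^2/3 + 35.5^2/5) - 3*18
     = 0.039216 * 1497.93 - 54
     = 4.742484.
Step 4: Ties present; correction factor C = 1 - 12/(17^3 - 17) = 0.997549. Corrected H = 4.742484 / 0.997549 = 4.754136.
Step 5: Under H0, H ~ chi^2(3); p-value = 0.190712.
Step 6: alpha = 0.1. fail to reject H0.

H = 4.7541, df = 3, p = 0.190712, fail to reject H0.


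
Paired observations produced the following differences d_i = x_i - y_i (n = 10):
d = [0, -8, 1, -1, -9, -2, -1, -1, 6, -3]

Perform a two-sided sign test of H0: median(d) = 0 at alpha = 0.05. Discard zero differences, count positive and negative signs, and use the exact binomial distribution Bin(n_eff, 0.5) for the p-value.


Step 1: Discard zero differences. Original n = 10; n_eff = number of nonzero differences = 9.
Nonzero differences (with sign): -8, +1, -1, -9, -2, -1, -1, +6, -3
Step 2: Count signs: positive = 2, negative = 7.
Step 3: Under H0: P(positive) = 0.5, so the number of positives S ~ Bin(9, 0.5).
Step 4: Two-sided exact p-value = sum of Bin(9,0.5) probabilities at or below the observed probability = 0.179688.
Step 5: alpha = 0.05. fail to reject H0.

n_eff = 9, pos = 2, neg = 7, p = 0.179688, fail to reject H0.


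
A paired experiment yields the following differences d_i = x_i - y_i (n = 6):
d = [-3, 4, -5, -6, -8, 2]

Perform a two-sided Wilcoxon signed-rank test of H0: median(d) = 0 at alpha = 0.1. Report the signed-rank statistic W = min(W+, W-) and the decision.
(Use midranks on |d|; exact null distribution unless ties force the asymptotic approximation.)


Step 1: Drop any zero differences (none here) and take |d_i|.
|d| = [3, 4, 5, 6, 8, 2]
Step 2: Midrank |d_i| (ties get averaged ranks).
ranks: |3|->2, |4|->3, |5|->4, |6|->5, |8|->6, |2|->1
Step 3: Attach original signs; sum ranks with positive sign and with negative sign.
W+ = 3 + 1 = 4
W- = 2 + 4 + 5 + 6 = 17
(Check: W+ + W- = 21 should equal n(n+1)/2 = 21.)
Step 4: Test statistic W = min(W+, W-) = 4.
Step 5: No ties, so the exact null distribution over the 2^6 = 64 sign assignments gives the two-sided p-value = 0.218750.
Step 6: alpha = 0.1. fail to reject H0.

W+ = 4, W- = 17, W = min = 4, p = 0.218750, fail to reject H0.


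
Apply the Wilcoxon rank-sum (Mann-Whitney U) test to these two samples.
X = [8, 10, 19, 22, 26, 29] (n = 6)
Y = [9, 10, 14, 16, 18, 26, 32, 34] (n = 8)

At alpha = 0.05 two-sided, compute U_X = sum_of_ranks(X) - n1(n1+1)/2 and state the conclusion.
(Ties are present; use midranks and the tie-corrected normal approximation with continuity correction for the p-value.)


Step 1: Combine and sort all 14 observations; assign midranks.
sorted (value, group): (8,X), (9,Y), (10,X), (10,Y), (14,Y), (16,Y), (18,Y), (19,X), (22,X), (26,X), (26,Y), (29,X), (32,Y), (34,Y)
ranks: 8->1, 9->2, 10->3.5, 10->3.5, 14->5, 16->6, 18->7, 19->8, 22->9, 26->10.5, 26->10.5, 29->12, 32->13, 34->14
Step 2: Rank sum for X: R1 = 1 + 3.5 + 8 + 9 + 10.5 + 12 = 44.
Step 3: U_X = R1 - n1(n1+1)/2 = 44 - 6*7/2 = 44 - 21 = 23.
       U_Y = n1*n2 - U_X = 48 - 23 = 25.
Step 4: Ties are present, so use the tie-corrected normal approximation (with continuity correction) for the p-value.
Step 5: p-value = 0.948419; compare to alpha = 0.05. fail to reject H0.

U_X = 23, p = 0.948419, fail to reject H0 at alpha = 0.05.


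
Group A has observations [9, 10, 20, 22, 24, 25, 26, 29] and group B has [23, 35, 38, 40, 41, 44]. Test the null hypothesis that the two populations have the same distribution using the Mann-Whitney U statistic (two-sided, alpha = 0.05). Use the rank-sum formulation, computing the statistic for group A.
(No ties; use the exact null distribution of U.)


Step 1: Combine and sort all 14 observations; assign midranks.
sorted (value, group): (9,X), (10,X), (20,X), (22,X), (23,Y), (24,X), (25,X), (26,X), (29,X), (35,Y), (38,Y), (40,Y), (41,Y), (44,Y)
ranks: 9->1, 10->2, 20->3, 22->4, 23->5, 24->6, 25->7, 26->8, 29->9, 35->10, 38->11, 40->12, 41->13, 44->14
Step 2: Rank sum for X: R1 = 1 + 2 + 3 + 4 + 6 + 7 + 8 + 9 = 40.
Step 3: U_X = R1 - n1(n1+1)/2 = 40 - 8*9/2 = 40 - 36 = 4.
       U_Y = n1*n2 - U_X = 48 - 4 = 44.
Step 4: No ties, so the exact null distribution of U (based on enumerating the C(14,8) = 3003 equally likely rank assignments) gives the two-sided p-value.
Step 5: p-value = 0.007992; compare to alpha = 0.05. reject H0.

U_X = 4, p = 0.007992, reject H0 at alpha = 0.05.


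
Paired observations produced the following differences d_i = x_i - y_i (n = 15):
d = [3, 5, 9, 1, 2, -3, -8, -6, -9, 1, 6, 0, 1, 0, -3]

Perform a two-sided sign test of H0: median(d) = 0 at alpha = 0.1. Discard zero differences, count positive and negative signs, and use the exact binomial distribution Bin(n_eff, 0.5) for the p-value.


Step 1: Discard zero differences. Original n = 15; n_eff = number of nonzero differences = 13.
Nonzero differences (with sign): +3, +5, +9, +1, +2, -3, -8, -6, -9, +1, +6, +1, -3
Step 2: Count signs: positive = 8, negative = 5.
Step 3: Under H0: P(positive) = 0.5, so the number of positives S ~ Bin(13, 0.5).
Step 4: Two-sided exact p-value = sum of Bin(13,0.5) probabilities at or below the observed probability = 0.581055.
Step 5: alpha = 0.1. fail to reject H0.

n_eff = 13, pos = 8, neg = 5, p = 0.581055, fail to reject H0.


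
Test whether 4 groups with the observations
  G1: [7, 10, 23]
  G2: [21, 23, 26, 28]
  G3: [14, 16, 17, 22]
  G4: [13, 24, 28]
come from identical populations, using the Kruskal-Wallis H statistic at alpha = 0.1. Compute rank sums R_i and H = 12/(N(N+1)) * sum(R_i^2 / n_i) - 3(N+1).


Step 1: Combine all N = 14 observations and assign midranks.
sorted (value, group, rank): (7,G1,1), (10,G1,2), (13,G4,3), (14,G3,4), (16,G3,5), (17,G3,6), (21,G2,7), (22,G3,8), (23,G1,9.5), (23,G2,9.5), (24,G4,11), (26,G2,12), (28,G2,13.5), (28,G4,13.5)
Step 2: Sum ranks within each group.
R_1 = 12.5 (n_1 = 3)
R_2 = 42 (n_2 = 4)
R_3 = 23 (n_3 = 4)
R_4 = 27.5 (n_4 = 3)
Step 3: H = 12/(N(N+1)) * sum(R_i^2/n_i) - 3(N+1)
     = 12/(14*15) * (12.5^2/3 + 42^2/4 + 23^2/4 + 27.5^2/3) - 3*15
     = 0.057143 * 877.417 - 45
     = 5.138095.
Step 4: Ties present; correction factor C = 1 - 12/(14^3 - 14) = 0.995604. Corrected H = 5.138095 / 0.995604 = 5.160780.
Step 5: Under H0, H ~ chi^2(3); p-value = 0.160396.
Step 6: alpha = 0.1. fail to reject H0.

H = 5.1608, df = 3, p = 0.160396, fail to reject H0.


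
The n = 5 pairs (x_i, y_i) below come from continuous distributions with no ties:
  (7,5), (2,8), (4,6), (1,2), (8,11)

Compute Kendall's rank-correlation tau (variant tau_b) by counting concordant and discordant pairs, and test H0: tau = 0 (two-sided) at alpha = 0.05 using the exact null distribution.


Step 1: Enumerate the 10 unordered pairs (i,j) with i<j and classify each by sign(x_j-x_i) * sign(y_j-y_i).
  (1,2):dx=-5,dy=+3->D; (1,3):dx=-3,dy=+1->D; (1,4):dx=-6,dy=-3->C; (1,5):dx=+1,dy=+6->C
  (2,3):dx=+2,dy=-2->D; (2,4):dx=-1,dy=-6->C; (2,5):dx=+6,dy=+3->C; (3,4):dx=-3,dy=-4->C
  (3,5):dx=+4,dy=+5->C; (4,5):dx=+7,dy=+9->C
Step 2: C = 7, D = 3, total pairs = 10.
Step 3: tau = (C - D)/(n(n-1)/2) = (7 - 3)/10 = 0.400000.
Step 4: Exact two-sided p-value (enumerate n! = 120 permutations of y under H0): p = 0.483333.
Step 5: alpha = 0.05. fail to reject H0.

tau_b = 0.4000 (C=7, D=3), p = 0.483333, fail to reject H0.


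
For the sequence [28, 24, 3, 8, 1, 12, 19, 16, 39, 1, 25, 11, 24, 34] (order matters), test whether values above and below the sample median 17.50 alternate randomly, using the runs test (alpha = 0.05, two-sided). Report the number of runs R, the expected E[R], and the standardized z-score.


Step 1: Compute median = 17.50; label A = above, B = below.
Labels in order: AABBBBABABABAA  (n_A = 7, n_B = 7)
Step 2: Count runs R = 9.
Step 3: Under H0 (random ordering), E[R] = 2*n_A*n_B/(n_A+n_B) + 1 = 2*7*7/14 + 1 = 8.0000.
        Var[R] = 2*n_A*n_B*(2*n_A*n_B - n_A - n_B) / ((n_A+n_B)^2 * (n_A+n_B-1)) = 8232/2548 = 3.2308.
        SD[R] = 1.7974.
Step 4: Continuity-corrected z = (R - 0.5 - E[R]) / SD[R] = (9 - 0.5 - 8.0000) / 1.7974 = 0.2782.
Step 5: Two-sided p-value via normal approximation = 2*(1 - Phi(|z|)) = 0.780879.
Step 6: alpha = 0.05. fail to reject H0.

R = 9, z = 0.2782, p = 0.780879, fail to reject H0.


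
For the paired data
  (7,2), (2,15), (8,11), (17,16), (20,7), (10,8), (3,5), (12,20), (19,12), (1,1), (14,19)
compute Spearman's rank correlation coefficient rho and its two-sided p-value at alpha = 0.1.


Step 1: Rank x and y separately (midranks; no ties here).
rank(x): 7->4, 2->2, 8->5, 17->9, 20->11, 10->6, 3->3, 12->7, 19->10, 1->1, 14->8
rank(y): 2->2, 15->8, 11->6, 16->9, 7->4, 8->5, 5->3, 20->11, 12->7, 1->1, 19->10
Step 2: d_i = R_x(i) - R_y(i); compute d_i^2.
  (4-2)^2=4, (2-8)^2=36, (5-6)^2=1, (9-9)^2=0, (11-4)^2=49, (6-5)^2=1, (3-3)^2=0, (7-11)^2=16, (10-7)^2=9, (1-1)^2=0, (8-10)^2=4
sum(d^2) = 120.
Step 3: rho = 1 - 6*120 / (11*(11^2 - 1)) = 1 - 720/1320 = 0.454545.
Step 4: Under H0, t = rho * sqrt((n-2)/(1-rho^2)) = 1.5309 ~ t(9).
Step 5: Two-sided p-value from the t-distribution with 9 df = 0.160145.
Step 6: alpha = 0.1. fail to reject H0.

rho = 0.4545, p = 0.160145, fail to reject H0 at alpha = 0.1.


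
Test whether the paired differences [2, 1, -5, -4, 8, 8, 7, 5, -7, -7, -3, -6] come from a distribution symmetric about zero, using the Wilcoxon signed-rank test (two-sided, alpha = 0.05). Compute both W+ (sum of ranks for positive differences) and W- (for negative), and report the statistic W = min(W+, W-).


Step 1: Drop any zero differences (none here) and take |d_i|.
|d| = [2, 1, 5, 4, 8, 8, 7, 5, 7, 7, 3, 6]
Step 2: Midrank |d_i| (ties get averaged ranks).
ranks: |2|->2, |1|->1, |5|->5.5, |4|->4, |8|->11.5, |8|->11.5, |7|->9, |5|->5.5, |7|->9, |7|->9, |3|->3, |6|->7
Step 3: Attach original signs; sum ranks with positive sign and with negative sign.
W+ = 2 + 1 + 11.5 + 11.5 + 9 + 5.5 = 40.5
W- = 5.5 + 4 + 9 + 9 + 3 + 7 = 37.5
(Check: W+ + W- = 78 should equal n(n+1)/2 = 78.)
Step 4: Test statistic W = min(W+, W-) = 37.5.
Step 5: Ties in |d|, so use the tie-corrected normal approximation.
        E[W] = n(n+1)/4 = 12*13/4 = 39.
        Tie groups: |d|=5 (t=2), |d|=7 (t=3), |d|=8 (t=2); sum(t^3 - t) = 36.
        Var[W] = n(n+1)(2n+1)/24 - sum(t^3-t)/48 = 3900/24 - 36/48 = 161.75.
        z = (W - E[W]) / sqrt(Var[W]) = (37.5 - 39) / 12.7181 = -0.1179.
        Two-sided p = 2*Phi(z) = 0.906113.
Step 6: alpha = 0.05. fail to reject H0.

W+ = 40.5, W- = 37.5, W = min = 37.5, p = 0.906113, fail to reject H0.


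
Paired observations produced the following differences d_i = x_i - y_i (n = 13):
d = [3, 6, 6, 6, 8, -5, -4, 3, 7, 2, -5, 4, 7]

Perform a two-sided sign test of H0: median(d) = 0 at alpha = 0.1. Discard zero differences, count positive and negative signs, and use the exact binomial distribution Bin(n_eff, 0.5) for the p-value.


Step 1: Discard zero differences. Original n = 13; n_eff = number of nonzero differences = 13.
Nonzero differences (with sign): +3, +6, +6, +6, +8, -5, -4, +3, +7, +2, -5, +4, +7
Step 2: Count signs: positive = 10, negative = 3.
Step 3: Under H0: P(positive) = 0.5, so the number of positives S ~ Bin(13, 0.5).
Step 4: Two-sided exact p-value = sum of Bin(13,0.5) probabilities at or below the observed probability = 0.092285.
Step 5: alpha = 0.1. reject H0.

n_eff = 13, pos = 10, neg = 3, p = 0.092285, reject H0.


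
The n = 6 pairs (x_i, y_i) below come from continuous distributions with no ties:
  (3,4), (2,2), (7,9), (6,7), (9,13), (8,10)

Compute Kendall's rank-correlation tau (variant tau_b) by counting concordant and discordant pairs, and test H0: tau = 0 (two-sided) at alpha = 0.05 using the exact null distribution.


Step 1: Enumerate the 15 unordered pairs (i,j) with i<j and classify each by sign(x_j-x_i) * sign(y_j-y_i).
  (1,2):dx=-1,dy=-2->C; (1,3):dx=+4,dy=+5->C; (1,4):dx=+3,dy=+3->C; (1,5):dx=+6,dy=+9->C
  (1,6):dx=+5,dy=+6->C; (2,3):dx=+5,dy=+7->C; (2,4):dx=+4,dy=+5->C; (2,5):dx=+7,dy=+11->C
  (2,6):dx=+6,dy=+8->C; (3,4):dx=-1,dy=-2->C; (3,5):dx=+2,dy=+4->C; (3,6):dx=+1,dy=+1->C
  (4,5):dx=+3,dy=+6->C; (4,6):dx=+2,dy=+3->C; (5,6):dx=-1,dy=-3->C
Step 2: C = 15, D = 0, total pairs = 15.
Step 3: tau = (C - D)/(n(n-1)/2) = (15 - 0)/15 = 1.000000.
Step 4: Exact two-sided p-value (enumerate n! = 720 permutations of y under H0): p = 0.002778.
Step 5: alpha = 0.05. reject H0.

tau_b = 1.0000 (C=15, D=0), p = 0.002778, reject H0.


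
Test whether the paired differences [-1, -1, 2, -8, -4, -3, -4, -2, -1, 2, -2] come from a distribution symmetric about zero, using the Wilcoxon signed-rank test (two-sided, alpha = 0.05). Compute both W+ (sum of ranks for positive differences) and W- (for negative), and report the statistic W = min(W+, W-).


Step 1: Drop any zero differences (none here) and take |d_i|.
|d| = [1, 1, 2, 8, 4, 3, 4, 2, 1, 2, 2]
Step 2: Midrank |d_i| (ties get averaged ranks).
ranks: |1|->2, |1|->2, |2|->5.5, |8|->11, |4|->9.5, |3|->8, |4|->9.5, |2|->5.5, |1|->2, |2|->5.5, |2|->5.5
Step 3: Attach original signs; sum ranks with positive sign and with negative sign.
W+ = 5.5 + 5.5 = 11
W- = 2 + 2 + 11 + 9.5 + 8 + 9.5 + 5.5 + 2 + 5.5 = 55
(Check: W+ + W- = 66 should equal n(n+1)/2 = 66.)
Step 4: Test statistic W = min(W+, W-) = 11.
Step 5: Ties in |d|, so use the tie-corrected normal approximation.
        E[W] = n(n+1)/4 = 11*12/4 = 33.
        Tie groups: |d|=1 (t=3), |d|=2 (t=4), |d|=4 (t=2); sum(t^3 - t) = 90.
        Var[W] = n(n+1)(2n+1)/24 - sum(t^3-t)/48 = 3036/24 - 90/48 = 124.625.
        z = (W - E[W]) / sqrt(Var[W]) = (11 - 33) / 11.1636 = -1.9707.
        Two-sided p = 2*Phi(z) = 0.048758.
Step 6: alpha = 0.05. reject H0.

W+ = 11, W- = 55, W = min = 11, p = 0.048758, reject H0.


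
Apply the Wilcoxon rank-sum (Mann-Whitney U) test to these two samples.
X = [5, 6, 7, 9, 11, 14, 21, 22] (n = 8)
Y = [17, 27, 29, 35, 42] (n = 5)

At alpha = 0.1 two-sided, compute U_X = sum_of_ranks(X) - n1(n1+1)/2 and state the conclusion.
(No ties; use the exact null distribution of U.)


Step 1: Combine and sort all 13 observations; assign midranks.
sorted (value, group): (5,X), (6,X), (7,X), (9,X), (11,X), (14,X), (17,Y), (21,X), (22,X), (27,Y), (29,Y), (35,Y), (42,Y)
ranks: 5->1, 6->2, 7->3, 9->4, 11->5, 14->6, 17->7, 21->8, 22->9, 27->10, 29->11, 35->12, 42->13
Step 2: Rank sum for X: R1 = 1 + 2 + 3 + 4 + 5 + 6 + 8 + 9 = 38.
Step 3: U_X = R1 - n1(n1+1)/2 = 38 - 8*9/2 = 38 - 36 = 2.
       U_Y = n1*n2 - U_X = 40 - 2 = 38.
Step 4: No ties, so the exact null distribution of U (based on enumerating the C(13,8) = 1287 equally likely rank assignments) gives the two-sided p-value.
Step 5: p-value = 0.006216; compare to alpha = 0.1. reject H0.

U_X = 2, p = 0.006216, reject H0 at alpha = 0.1.


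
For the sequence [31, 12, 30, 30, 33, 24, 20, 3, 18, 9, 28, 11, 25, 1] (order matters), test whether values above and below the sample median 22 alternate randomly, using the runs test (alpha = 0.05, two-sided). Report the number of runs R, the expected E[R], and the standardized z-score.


Step 1: Compute median = 22; label A = above, B = below.
Labels in order: ABAAAABBBBABAB  (n_A = 7, n_B = 7)
Step 2: Count runs R = 8.
Step 3: Under H0 (random ordering), E[R] = 2*n_A*n_B/(n_A+n_B) + 1 = 2*7*7/14 + 1 = 8.0000.
        Var[R] = 2*n_A*n_B*(2*n_A*n_B - n_A - n_B) / ((n_A+n_B)^2 * (n_A+n_B-1)) = 8232/2548 = 3.2308.
        SD[R] = 1.7974.
Step 4: R = E[R], so z = 0 with no continuity correction.
Step 5: Two-sided p-value via normal approximation = 2*(1 - Phi(|z|)) = 1.000000.
Step 6: alpha = 0.05. fail to reject H0.

R = 8, z = 0.0000, p = 1.000000, fail to reject H0.


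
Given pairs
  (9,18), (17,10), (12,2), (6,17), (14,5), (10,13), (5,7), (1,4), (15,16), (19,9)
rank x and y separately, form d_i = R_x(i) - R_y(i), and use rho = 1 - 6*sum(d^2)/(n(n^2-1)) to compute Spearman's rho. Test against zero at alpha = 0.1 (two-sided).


Step 1: Rank x and y separately (midranks; no ties here).
rank(x): 9->4, 17->9, 12->6, 6->3, 14->7, 10->5, 5->2, 1->1, 15->8, 19->10
rank(y): 18->10, 10->6, 2->1, 17->9, 5->3, 13->7, 7->4, 4->2, 16->8, 9->5
Step 2: d_i = R_x(i) - R_y(i); compute d_i^2.
  (4-10)^2=36, (9-6)^2=9, (6-1)^2=25, (3-9)^2=36, (7-3)^2=16, (5-7)^2=4, (2-4)^2=4, (1-2)^2=1, (8-8)^2=0, (10-5)^2=25
sum(d^2) = 156.
Step 3: rho = 1 - 6*156 / (10*(10^2 - 1)) = 1 - 936/990 = 0.054545.
Step 4: Under H0, t = rho * sqrt((n-2)/(1-rho^2)) = 0.1545 ~ t(8).
Step 5: Two-sided p-value from the t-distribution with 8 df = 0.881036.
Step 6: alpha = 0.1. fail to reject H0.

rho = 0.0545, p = 0.881036, fail to reject H0 at alpha = 0.1.


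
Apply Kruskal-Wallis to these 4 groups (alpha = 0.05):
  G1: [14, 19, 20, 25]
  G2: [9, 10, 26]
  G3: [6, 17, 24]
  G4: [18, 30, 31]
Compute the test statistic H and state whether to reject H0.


Step 1: Combine all N = 13 observations and assign midranks.
sorted (value, group, rank): (6,G3,1), (9,G2,2), (10,G2,3), (14,G1,4), (17,G3,5), (18,G4,6), (19,G1,7), (20,G1,8), (24,G3,9), (25,G1,10), (26,G2,11), (30,G4,12), (31,G4,13)
Step 2: Sum ranks within each group.
R_1 = 29 (n_1 = 4)
R_2 = 16 (n_2 = 3)
R_3 = 15 (n_3 = 3)
R_4 = 31 (n_4 = 3)
Step 3: H = 12/(N(N+1)) * sum(R_i^2/n_i) - 3(N+1)
     = 12/(13*14) * (29^2/4 + 16^2/3 + 15^2/3 + 31^2/3) - 3*14
     = 0.065934 * 690.917 - 42
     = 3.554945.
Step 4: No ties, so H is used without correction.
Step 5: Under H0, H ~ chi^2(3); p-value = 0.313706.
Step 6: alpha = 0.05. fail to reject H0.

H = 3.5549, df = 3, p = 0.313706, fail to reject H0.


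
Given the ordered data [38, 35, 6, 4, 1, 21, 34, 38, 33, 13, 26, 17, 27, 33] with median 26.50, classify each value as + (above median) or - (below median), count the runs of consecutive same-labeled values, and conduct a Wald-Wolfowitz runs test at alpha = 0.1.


Step 1: Compute median = 26.50; label A = above, B = below.
Labels in order: AABBBBAAABBBAA  (n_A = 7, n_B = 7)
Step 2: Count runs R = 5.
Step 3: Under H0 (random ordering), E[R] = 2*n_A*n_B/(n_A+n_B) + 1 = 2*7*7/14 + 1 = 8.0000.
        Var[R] = 2*n_A*n_B*(2*n_A*n_B - n_A - n_B) / ((n_A+n_B)^2 * (n_A+n_B-1)) = 8232/2548 = 3.2308.
        SD[R] = 1.7974.
Step 4: Continuity-corrected z = (R + 0.5 - E[R]) / SD[R] = (5 + 0.5 - 8.0000) / 1.7974 = -1.3909.
Step 5: Two-sided p-value via normal approximation = 2*(1 - Phi(|z|)) = 0.164264.
Step 6: alpha = 0.1. fail to reject H0.

R = 5, z = -1.3909, p = 0.164264, fail to reject H0.


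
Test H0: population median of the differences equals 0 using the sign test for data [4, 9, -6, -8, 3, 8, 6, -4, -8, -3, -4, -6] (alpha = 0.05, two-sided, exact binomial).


Step 1: Discard zero differences. Original n = 12; n_eff = number of nonzero differences = 12.
Nonzero differences (with sign): +4, +9, -6, -8, +3, +8, +6, -4, -8, -3, -4, -6
Step 2: Count signs: positive = 5, negative = 7.
Step 3: Under H0: P(positive) = 0.5, so the number of positives S ~ Bin(12, 0.5).
Step 4: Two-sided exact p-value = sum of Bin(12,0.5) probabilities at or below the observed probability = 0.774414.
Step 5: alpha = 0.05. fail to reject H0.

n_eff = 12, pos = 5, neg = 7, p = 0.774414, fail to reject H0.


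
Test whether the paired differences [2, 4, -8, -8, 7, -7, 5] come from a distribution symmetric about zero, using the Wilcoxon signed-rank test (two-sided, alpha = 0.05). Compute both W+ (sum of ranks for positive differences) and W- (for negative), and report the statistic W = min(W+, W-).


Step 1: Drop any zero differences (none here) and take |d_i|.
|d| = [2, 4, 8, 8, 7, 7, 5]
Step 2: Midrank |d_i| (ties get averaged ranks).
ranks: |2|->1, |4|->2, |8|->6.5, |8|->6.5, |7|->4.5, |7|->4.5, |5|->3
Step 3: Attach original signs; sum ranks with positive sign and with negative sign.
W+ = 1 + 2 + 4.5 + 3 = 10.5
W- = 6.5 + 6.5 + 4.5 = 17.5
(Check: W+ + W- = 28 should equal n(n+1)/2 = 28.)
Step 4: Test statistic W = min(W+, W-) = 10.5.
Step 5: Ties in |d|, so use the tie-corrected normal approximation.
        E[W] = n(n+1)/4 = 7*8/4 = 14.
        Tie groups: |d|=7 (t=2), |d|=8 (t=2); sum(t^3 - t) = 12.
        Var[W] = n(n+1)(2n+1)/24 - sum(t^3-t)/48 = 840/24 - 12/48 = 34.75.
        z = (W - E[W]) / sqrt(Var[W]) = (10.5 - 14) / 5.8949 = -0.5937.
        Two-sided p = 2*Phi(z) = 0.552691.
Step 6: alpha = 0.05. fail to reject H0.

W+ = 10.5, W- = 17.5, W = min = 10.5, p = 0.552691, fail to reject H0.
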